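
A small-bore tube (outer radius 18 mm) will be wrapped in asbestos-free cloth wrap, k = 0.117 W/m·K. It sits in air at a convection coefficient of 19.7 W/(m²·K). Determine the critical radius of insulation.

r_cr ≈ 5.94 mm

For a cylinder r_cr = k/h = 0.117/19.7
r_cr = 5.94 mm; since the bare radius (18 mm) is above r_cr, any added insulation will reduce heat loss.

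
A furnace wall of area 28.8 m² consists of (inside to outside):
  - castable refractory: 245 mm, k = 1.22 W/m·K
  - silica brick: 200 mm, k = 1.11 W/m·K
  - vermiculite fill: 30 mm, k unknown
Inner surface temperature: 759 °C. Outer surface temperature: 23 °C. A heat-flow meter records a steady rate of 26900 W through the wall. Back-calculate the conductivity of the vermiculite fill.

k ≈ 0.0737 W/(m·K)

Series thermal resistances:
R_castable refractory = L/(kA) = 0.245/(1.22×28.8) = 0.006973 K/W
R_silica brick = L/(kA) = 0.2/(1.11×28.8) = 0.006256 K/W
Sum of known resistances R_other = 0.01323 K/W
Total R = ΔT/Q = 736/26900 = 0.02736 K/W
R_vermiculite fill = R_total − R_other = 0.01413 K/W
k = L/(R·A) = 0.03/(0.01413×28.8)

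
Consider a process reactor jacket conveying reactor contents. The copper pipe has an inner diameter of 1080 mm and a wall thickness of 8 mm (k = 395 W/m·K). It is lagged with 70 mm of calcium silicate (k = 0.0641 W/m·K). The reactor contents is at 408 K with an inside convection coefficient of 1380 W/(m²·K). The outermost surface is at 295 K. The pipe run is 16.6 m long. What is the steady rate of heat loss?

Cylindrical conduction, so R = ln(r₂/r₁)/(2πkL) per layer, in series:
R_inner film = 1/(h_i·2πr₁L) = 1/(1380×2π×0.54×16.6) = 1.287×10^-5 K/W
R_copper pipe wall = ln(548/540)/(2π×395×16.6) = 3.57×10^-7 K/W
R_calcium silicate = ln(618/548)/(2π×0.0641×16.6) = 0.01798 K/W
R_total = 0.01799 K/W
Q = ΔT/R_total = 113/0.01799

Q ≈ 6280 W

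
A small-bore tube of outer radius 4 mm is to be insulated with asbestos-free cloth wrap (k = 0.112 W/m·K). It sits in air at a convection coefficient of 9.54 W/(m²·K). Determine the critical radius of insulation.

r_cr ≈ 11.7 mm

For a cylinder r_cr = k/h = 0.112/9.54
r_cr = 11.7 mm; since the bare radius (4 mm) is below r_cr, adding a thin layer of insulation will *increase* heat loss.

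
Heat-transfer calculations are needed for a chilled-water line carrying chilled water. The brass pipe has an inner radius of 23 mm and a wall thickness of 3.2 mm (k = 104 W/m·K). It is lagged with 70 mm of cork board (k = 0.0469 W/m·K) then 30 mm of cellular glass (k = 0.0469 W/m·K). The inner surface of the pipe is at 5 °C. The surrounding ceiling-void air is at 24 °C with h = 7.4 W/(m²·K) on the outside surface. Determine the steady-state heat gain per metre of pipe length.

Cylindrical conduction, so R = ln(r₂/r₁)/(2πkL) per layer, in series:
R_brass pipe wall = ln(26.2/23)/(2π×104×1) = 1.993×10^-4 K/W
R_cork board = ln(96.2/26.2)/(2π×0.0469×1) = 4.414 K/W
R_cellular glass = ln(126.2/96.2)/(2π×0.0469×1) = 0.9211 K/W
R_outer film = 1/(h_o·2πr_oL) = 1/(7.4×2π×0.1262×1) = 0.1704 K/W
R_total = 5.506 K/W
Q = ΔT/R_total = 19/5.506

q′ ≈ 3.45 W/m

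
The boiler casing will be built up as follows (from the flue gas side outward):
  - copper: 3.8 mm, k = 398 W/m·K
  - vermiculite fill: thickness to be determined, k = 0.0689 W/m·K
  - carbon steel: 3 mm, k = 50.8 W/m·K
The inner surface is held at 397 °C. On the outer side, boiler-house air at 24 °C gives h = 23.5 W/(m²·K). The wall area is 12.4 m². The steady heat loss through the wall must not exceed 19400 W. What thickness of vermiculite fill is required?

L ≈ 13.5 mm

Treating each layer as a thermal resistance in series:
R_copper = L/(kA) = 0.0038/(398×12.4) = 7.7×10^-7 K/W
R_carbon steel = L/(kA) = 0.003/(50.8×12.4) = 4.763×10^-6 K/W
R_outer film = 1/(h_o·A) = 1/(23.5×12.4) = 0.003432 K/W
Sum of the known resistances R_other = 0.003437 K/W
Required total resistance R_tot = ΔT/Q_allow = 373/19400 = 0.01923 K/W
R_vermiculite fill = R_tot − R_other = 0.01579 K/W
L = R·k·A = 0.01579×0.0689×12.4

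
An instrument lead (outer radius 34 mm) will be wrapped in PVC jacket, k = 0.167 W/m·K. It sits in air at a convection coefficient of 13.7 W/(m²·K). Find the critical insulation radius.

r_cr ≈ 12.2 mm

For a cylinder r_cr = k/h = 0.167/13.7
r_cr = 12.2 mm; since the bare radius (34 mm) is above r_cr, any added insulation will reduce heat loss.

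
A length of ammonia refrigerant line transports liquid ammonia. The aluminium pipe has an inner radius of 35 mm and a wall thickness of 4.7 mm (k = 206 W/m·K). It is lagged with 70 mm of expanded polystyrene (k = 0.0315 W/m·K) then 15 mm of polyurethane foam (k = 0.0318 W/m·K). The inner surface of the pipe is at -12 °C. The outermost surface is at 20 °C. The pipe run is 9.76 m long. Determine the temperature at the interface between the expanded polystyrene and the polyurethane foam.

Radial resistances (cylindrical: R_cond = ln(r_o/r_i)/(2πkL), R_conv = 1/(h·2πrL)):
R_aluminium pipe wall = ln(39.7/35)/(2π×206×9.76) = 9.974×10^-6 K/W
R_expanded polystyrene = ln(109.7/39.7)/(2π×0.0315×9.76) = 0.5262 K/W
R_polyurethane foam = ln(124.7/109.7)/(2π×0.0318×9.76) = 0.06572 K/W
R_total = 0.5919 K/W
Q = ΔT/R_total = 32/0.5919
Q = 54.1 W
T_interface = T_inner + Q·ΣR(inner→interface) = -12 + 54.1×0.5262

T ≈ 16.4 °C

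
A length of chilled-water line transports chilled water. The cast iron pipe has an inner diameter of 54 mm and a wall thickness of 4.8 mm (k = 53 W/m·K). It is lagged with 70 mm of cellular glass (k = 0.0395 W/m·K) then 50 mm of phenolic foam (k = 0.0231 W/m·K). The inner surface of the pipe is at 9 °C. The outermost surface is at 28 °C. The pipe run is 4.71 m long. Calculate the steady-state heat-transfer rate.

Cylindrical conduction, so R = ln(r₂/r₁)/(2πkL) per layer, in series:
R_cast iron pipe wall = ln(31.8/27)/(2π×53×4.71) = 1.043×10^-4 K/W
R_cellular glass = ln(101.8/31.8)/(2π×0.0395×4.71) = 0.9954 K/W
R_phenolic foam = ln(151.8/101.8)/(2π×0.0231×4.71) = 0.5845 K/W
R_total = 1.58 K/W
Q = ΔT/R_total = 19/1.58

Q ≈ 12 W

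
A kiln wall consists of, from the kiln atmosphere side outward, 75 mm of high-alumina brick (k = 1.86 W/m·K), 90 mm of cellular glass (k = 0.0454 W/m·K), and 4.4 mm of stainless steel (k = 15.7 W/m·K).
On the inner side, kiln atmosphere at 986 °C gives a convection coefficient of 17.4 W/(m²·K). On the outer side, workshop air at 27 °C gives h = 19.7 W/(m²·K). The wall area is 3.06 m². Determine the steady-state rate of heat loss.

Model the wall as resistances in series:
R_inner film = 1/(h_i·A) = 1/(17.4×3.06) = 0.01878 K/W
R_high-alumina brick = L/(kA) = 0.075/(1.86×3.06) = 0.01318 K/W
R_cellular glass = L/(kA) = 0.09/(0.0454×3.06) = 0.6478 K/W
R_stainless steel = L/(kA) = 0.0044/(15.7×3.06) = 9.159×10^-5 K/W
R_outer film = 1/(h_o·A) = 1/(19.7×3.06) = 0.01659 K/W
R_total = 0.6965 K/W
Q = ΔT / R_total = 959 / 0.6965

Q ≈ 1380 W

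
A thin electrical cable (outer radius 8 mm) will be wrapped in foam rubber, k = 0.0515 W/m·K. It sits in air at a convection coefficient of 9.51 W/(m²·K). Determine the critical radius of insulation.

For a cylinder r_cr = k/h = 0.0515/9.51
r_cr = 5.42 mm; since the bare radius (8 mm) is above r_cr, any added insulation will reduce heat loss.

r_cr ≈ 5.42 mm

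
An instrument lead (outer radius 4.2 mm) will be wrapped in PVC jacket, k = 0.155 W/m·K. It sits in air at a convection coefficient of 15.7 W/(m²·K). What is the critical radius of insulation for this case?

r_cr ≈ 9.87 mm

For a cylinder r_cr = k/h = 0.155/15.7
r_cr = 9.87 mm; since the bare radius (4.2 mm) is below r_cr, adding a thin layer of insulation will *increase* heat loss.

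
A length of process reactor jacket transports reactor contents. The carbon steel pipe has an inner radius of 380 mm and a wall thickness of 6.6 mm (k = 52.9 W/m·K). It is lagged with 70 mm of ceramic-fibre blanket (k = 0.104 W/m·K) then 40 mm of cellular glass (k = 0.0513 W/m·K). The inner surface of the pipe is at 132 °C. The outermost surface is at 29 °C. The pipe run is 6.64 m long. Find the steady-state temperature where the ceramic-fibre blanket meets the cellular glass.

T ≈ 81.1 °C

Cylindrical conduction, so R = ln(r₂/r₁)/(2πkL) per layer, in series:
R_carbon steel pipe wall = ln(386.6/380)/(2π×52.9×6.64) = 7.802×10^-6 K/W
R_ceramic-fibre blanket = ln(456.6/386.6)/(2π×0.104×6.64) = 0.03835 K/W
R_cellular glass = ln(496.6/456.6)/(2π×0.0513×6.64) = 0.03924 K/W
R_total = 0.0776 K/W
Q = ΔT/R_total = 103/0.0776
Q = 1330 W
T_interface = T_inner − Q·ΣR(inner→interface) = 132 − 1330×0.03836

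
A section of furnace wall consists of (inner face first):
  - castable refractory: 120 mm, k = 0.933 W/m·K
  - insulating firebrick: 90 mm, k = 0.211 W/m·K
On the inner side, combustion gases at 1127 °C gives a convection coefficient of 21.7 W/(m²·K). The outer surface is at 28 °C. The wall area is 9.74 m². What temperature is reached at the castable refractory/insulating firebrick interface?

Treating each layer as a thermal resistance in series:
R_inner film = 1/(h_i·A) = 1/(21.7×9.74) = 0.004731 K/W
R_castable refractory = L/(kA) = 0.12/(0.933×9.74) = 0.01321 K/W
R_insulating firebrick = L/(kA) = 0.09/(0.211×9.74) = 0.04379 K/W
R_total = 0.06173 K/W;  Q = ΔT/R_total = 1099/0.06173 = 17800 W
T_interface = T_inner − Q·ΣR(inner→interface) = 1127 − 17800×0.01794

T ≈ 808 °C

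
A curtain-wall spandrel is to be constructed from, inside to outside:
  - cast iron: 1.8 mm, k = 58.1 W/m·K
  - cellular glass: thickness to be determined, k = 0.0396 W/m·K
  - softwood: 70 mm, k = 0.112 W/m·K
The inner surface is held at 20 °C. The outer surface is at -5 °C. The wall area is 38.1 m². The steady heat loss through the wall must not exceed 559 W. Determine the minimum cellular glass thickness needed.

Series thermal resistances:
R_cast iron = L/(kA) = 0.0018/(58.1×38.1) = 8.132×10^-7 K/W
R_softwood = L/(kA) = 0.07/(0.112×38.1) = 0.0164 K/W
Sum of the known resistances R_other = 0.01641 K/W
Required total resistance R_tot = ΔT/Q_allow = 25/559 = 0.04472 K/W
R_cellular glass = R_tot − R_other = 0.02832 K/W
L = R·k·A = 0.02832×0.0396×38.1

L ≈ 42.7 mm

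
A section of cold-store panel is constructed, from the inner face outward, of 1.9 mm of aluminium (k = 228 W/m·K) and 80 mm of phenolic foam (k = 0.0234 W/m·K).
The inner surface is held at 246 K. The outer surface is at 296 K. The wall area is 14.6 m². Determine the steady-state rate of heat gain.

Q ≈ 214 W

Thermal resistances in series:
R_aluminium = L/(kA) = 0.0019/(228×14.6) = 5.708×10^-7 K/W
R_phenolic foam = L/(kA) = 0.08/(0.0234×14.6) = 0.2342 K/W
R_total = 0.2342 K/W
Q = ΔT / R_total = 50 / 0.2342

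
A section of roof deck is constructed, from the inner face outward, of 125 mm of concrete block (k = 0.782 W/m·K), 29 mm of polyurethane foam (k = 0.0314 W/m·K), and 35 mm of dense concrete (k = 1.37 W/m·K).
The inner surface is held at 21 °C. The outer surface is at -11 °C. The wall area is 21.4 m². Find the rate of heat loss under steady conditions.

Q ≈ 618 W

Model the wall as resistances in series:
R_concrete block = L/(kA) = 0.125/(0.782×21.4) = 0.007469 K/W
R_polyurethane foam = L/(kA) = 0.029/(0.0314×21.4) = 0.04316 K/W
R_dense concrete = L/(kA) = 0.035/(1.37×21.4) = 0.001194 K/W
R_total = 0.05182 K/W
Q = ΔT / R_total = 32 / 0.05182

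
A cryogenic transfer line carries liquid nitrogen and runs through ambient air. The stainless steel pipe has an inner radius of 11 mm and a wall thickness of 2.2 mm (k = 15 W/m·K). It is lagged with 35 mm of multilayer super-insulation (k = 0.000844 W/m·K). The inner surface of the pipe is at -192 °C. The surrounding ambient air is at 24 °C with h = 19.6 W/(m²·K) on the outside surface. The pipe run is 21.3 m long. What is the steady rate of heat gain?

Cylindrical conduction, so R = ln(r₂/r₁)/(2πkL) per layer, in series:
R_stainless steel pipe wall = ln(13.2/11)/(2π×15×21.3) = 9.082×10^-5 K/W
R_multilayer super-insulation = ln(48.2/13.2)/(2π×0.000844×21.3) = 11.47 K/W
R_outer film = 1/(h_o·2πr_oL) = 1/(19.6×2π×0.0482×21.3) = 0.007909 K/W
R_total = 11.47 K/W
Q = ΔT/R_total = 216/11.47

Q ≈ 18.8 W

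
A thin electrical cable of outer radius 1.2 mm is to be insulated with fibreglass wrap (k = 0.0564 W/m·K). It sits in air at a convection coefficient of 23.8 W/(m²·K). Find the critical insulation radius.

r_cr ≈ 2.37 mm

For a cylinder r_cr = k/h = 0.0564/23.8
r_cr = 2.37 mm; since the bare radius (1.2 mm) is below r_cr, adding a thin layer of insulation will *increase* heat loss.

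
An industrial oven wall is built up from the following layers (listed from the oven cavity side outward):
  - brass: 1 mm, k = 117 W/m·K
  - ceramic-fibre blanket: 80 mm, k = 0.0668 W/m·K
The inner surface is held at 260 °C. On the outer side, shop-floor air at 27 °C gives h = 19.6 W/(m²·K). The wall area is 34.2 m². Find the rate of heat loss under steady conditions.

Q ≈ 6380 W

Thermal resistances in series:
R_brass = L/(kA) = 0.001/(117×34.2) = 2.499×10^-7 K/W
R_ceramic-fibre blanket = L/(kA) = 0.08/(0.0668×34.2) = 0.03502 K/W
R_outer film = 1/(h_o·A) = 1/(19.6×34.2) = 0.001492 K/W
R_total = 0.03651 K/W
Q = ΔT / R_total = 233 / 0.03651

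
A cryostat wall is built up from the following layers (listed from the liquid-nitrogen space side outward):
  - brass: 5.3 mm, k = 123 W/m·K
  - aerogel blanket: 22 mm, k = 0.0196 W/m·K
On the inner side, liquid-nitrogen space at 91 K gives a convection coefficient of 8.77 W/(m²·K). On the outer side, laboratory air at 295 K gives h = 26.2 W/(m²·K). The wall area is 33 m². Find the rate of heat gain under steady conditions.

Series thermal resistances:
R_inner film = 1/(h_i·A) = 1/(8.77×33) = 0.003455 K/W
R_brass = L/(kA) = 0.0053/(123×33) = 1.306×10^-6 K/W
R_aerogel blanket = L/(kA) = 0.022/(0.0196×33) = 0.03401 K/W
R_outer film = 1/(h_o·A) = 1/(26.2×33) = 0.001157 K/W
R_total = 0.03863 K/W
Q = ΔT / R_total = 204 / 0.03863

Q ≈ 5280 W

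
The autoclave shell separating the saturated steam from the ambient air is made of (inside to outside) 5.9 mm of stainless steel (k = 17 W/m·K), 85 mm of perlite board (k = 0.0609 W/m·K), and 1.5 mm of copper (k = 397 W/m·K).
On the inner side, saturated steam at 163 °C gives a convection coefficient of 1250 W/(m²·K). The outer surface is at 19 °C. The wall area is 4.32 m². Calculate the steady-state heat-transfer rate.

Treating each layer as a thermal resistance in series:
R_inner film = 1/(h_i·A) = 1/(1250×4.32) = 1.852×10^-4 K/W
R_stainless steel = L/(kA) = 0.0059/(17×4.32) = 8.034×10^-5 K/W
R_perlite board = L/(kA) = 0.085/(0.0609×4.32) = 0.3231 K/W
R_copper = L/(kA) = 0.0015/(397×4.32) = 8.746×10^-7 K/W
R_total = 0.3234 K/W
Q = ΔT / R_total = 144 / 0.3234

Q ≈ 445 W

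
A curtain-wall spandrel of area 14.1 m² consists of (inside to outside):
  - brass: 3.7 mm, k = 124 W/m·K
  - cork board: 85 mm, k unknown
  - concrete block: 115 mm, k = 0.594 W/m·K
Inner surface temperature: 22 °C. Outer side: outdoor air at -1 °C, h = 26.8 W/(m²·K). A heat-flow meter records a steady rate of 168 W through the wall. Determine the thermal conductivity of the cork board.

Series thermal resistances:
R_brass = L/(kA) = 0.0037/(124×14.1) = 2.116×10^-6 K/W
R_concrete block = L/(kA) = 0.115/(0.594×14.1) = 0.01373 K/W
R_outer film = 1/(h_o·A) = 1/(26.8×14.1) = 0.002646 K/W
Sum of known resistances R_other = 0.01638 K/W
Total R = ΔT/Q = 23/168 = 0.1369 K/W
R_cork board = R_total − R_other = 0.1205 K/W
k = L/(R·A) = 0.085/(0.1205×14.1)

k ≈ 0.05 W/(m·K)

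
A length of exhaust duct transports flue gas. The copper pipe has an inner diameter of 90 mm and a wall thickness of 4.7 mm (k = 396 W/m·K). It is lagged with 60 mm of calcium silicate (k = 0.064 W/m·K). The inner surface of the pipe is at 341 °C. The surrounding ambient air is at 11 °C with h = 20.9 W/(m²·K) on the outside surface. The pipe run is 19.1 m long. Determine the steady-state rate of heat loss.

Per-layer cylindrical resistances, series-summed:
R_copper pipe wall = ln(49.7/45)/(2π×396×19.1) = 2.09×10^-6 K/W
R_calcium silicate = ln(109.7/49.7)/(2π×0.064×19.1) = 0.1031 K/W
R_outer film = 1/(h_o·2πr_oL) = 1/(20.9×2π×0.1097×19.1) = 0.003634 K/W
R_total = 0.1067 K/W
Q = ΔT/R_total = 330/0.1067

Q ≈ 3090 W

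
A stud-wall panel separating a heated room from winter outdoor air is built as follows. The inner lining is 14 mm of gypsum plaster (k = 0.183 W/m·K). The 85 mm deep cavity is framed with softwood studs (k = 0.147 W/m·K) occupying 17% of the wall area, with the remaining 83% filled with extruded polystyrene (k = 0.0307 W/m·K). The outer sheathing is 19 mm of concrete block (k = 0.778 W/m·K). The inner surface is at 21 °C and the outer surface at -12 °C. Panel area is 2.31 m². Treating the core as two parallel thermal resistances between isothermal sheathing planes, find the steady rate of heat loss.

Sheathing layers in series; stud and cavity paths in parallel between them.
R_inner = 0.014/(0.183×2.31) = 0.03312 K/W
R_stud  = 0.085/(0.147×0.17×2.31) = 1.472 K/W
R_cav   = 0.085/(0.0307×0.83×2.31) = 1.444 K/W
1/R_core = 1/R_stud + 1/R_cav → R_core = 0.7291 K/W
R_outer = 0.019/(0.778×2.31) = 0.01057 K/W
R_total = 0.7728 K/W
Q = ΔT/R_total = 33/0.7728

Q ≈ 42.7 W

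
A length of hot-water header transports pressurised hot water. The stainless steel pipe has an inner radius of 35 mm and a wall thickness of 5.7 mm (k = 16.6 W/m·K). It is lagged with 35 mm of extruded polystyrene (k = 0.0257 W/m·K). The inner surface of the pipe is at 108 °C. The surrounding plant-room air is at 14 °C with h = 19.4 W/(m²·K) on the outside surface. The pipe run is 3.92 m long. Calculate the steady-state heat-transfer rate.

Per-layer cylindrical resistances, series-summed:
R_stainless steel pipe wall = ln(40.7/35)/(2π×16.6×3.92) = 3.69×10^-4 K/W
R_extruded polystyrene = ln(75.7/40.7)/(2π×0.0257×3.92) = 0.9803 K/W
R_outer film = 1/(h_o·2πr_oL) = 1/(19.4×2π×0.0757×3.92) = 0.02765 K/W
R_total = 1.008 K/W
Q = ΔT/R_total = 94/1.008

Q ≈ 93.2 W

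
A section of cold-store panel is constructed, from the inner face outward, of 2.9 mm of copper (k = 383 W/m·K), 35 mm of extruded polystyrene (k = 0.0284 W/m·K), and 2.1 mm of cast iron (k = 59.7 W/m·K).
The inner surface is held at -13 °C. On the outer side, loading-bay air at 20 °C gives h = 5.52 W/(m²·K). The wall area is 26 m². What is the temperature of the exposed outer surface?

T ≈ 15.8 °C

Treating each layer as a thermal resistance in series:
R_copper = L/(kA) = 0.0029/(383×26) = 2.912×10^-7 K/W
R_extruded polystyrene = L/(kA) = 0.035/(0.0284×26) = 0.0474 K/W
R_cast iron = L/(kA) = 0.0021/(59.7×26) = 1.353×10^-6 K/W
R_outer film = 1/(h_o·A) = 1/(5.52×26) = 0.006968 K/W
R_total = 0.05437 K/W;  Q = ΔT/R_total = 33/0.05437 = 607 W
T_interface = T_inner + Q·ΣR(inner→interface) = -13 + 607×0.0474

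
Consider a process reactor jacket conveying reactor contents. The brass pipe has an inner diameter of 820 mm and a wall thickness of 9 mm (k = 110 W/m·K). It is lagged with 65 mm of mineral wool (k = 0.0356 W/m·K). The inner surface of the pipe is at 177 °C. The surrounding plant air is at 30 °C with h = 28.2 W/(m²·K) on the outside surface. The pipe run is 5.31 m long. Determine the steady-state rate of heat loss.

Q ≈ 1190 W

Treating each annulus and film as a series resistance:
R_brass pipe wall = ln(419/410)/(2π×110×5.31) = 5.917×10^-6 K/W
R_mineral wool = ln(484/419)/(2π×0.0356×5.31) = 0.1214 K/W
R_outer film = 1/(h_o·2πr_oL) = 1/(28.2×2π×0.484×5.31) = 0.002196 K/W
R_total = 0.1236 K/W
Q = ΔT/R_total = 147/0.1236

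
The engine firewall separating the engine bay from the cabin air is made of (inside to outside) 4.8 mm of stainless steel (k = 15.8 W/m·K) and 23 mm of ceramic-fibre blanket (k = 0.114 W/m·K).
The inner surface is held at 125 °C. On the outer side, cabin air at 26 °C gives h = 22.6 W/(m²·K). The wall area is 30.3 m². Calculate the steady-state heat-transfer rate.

Thermal resistances in series:
R_stainless steel = L/(kA) = 0.0048/(15.8×30.3) = 1.003×10^-5 K/W
R_ceramic-fibre blanket = L/(kA) = 0.023/(0.114×30.3) = 0.006659 K/W
R_outer film = 1/(h_o·A) = 1/(22.6×30.3) = 0.00146 K/W
R_total = 0.008129 K/W
Q = ΔT / R_total = 99 / 0.008129

Q ≈ 12200 W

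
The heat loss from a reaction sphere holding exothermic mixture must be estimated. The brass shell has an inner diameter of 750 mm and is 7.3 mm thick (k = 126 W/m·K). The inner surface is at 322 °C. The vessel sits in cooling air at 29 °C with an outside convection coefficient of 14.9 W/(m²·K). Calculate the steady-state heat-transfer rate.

Spherical conduction: R = (1/r_in − 1/r_out)/(4πk) per layer; series-sum.
R_brass shell = (1/0.375 − 1/0.3823)/(4π×126) = 3.216×10^-5 K/W
R_outer film = 1/(h·4πr_o²) = 1/(14.9×4π×0.3823²) = 0.03654 K/W
R_total = 0.03657 K/W
Q = ΔT/R_total = 293/0.03657

Q ≈ 8010 W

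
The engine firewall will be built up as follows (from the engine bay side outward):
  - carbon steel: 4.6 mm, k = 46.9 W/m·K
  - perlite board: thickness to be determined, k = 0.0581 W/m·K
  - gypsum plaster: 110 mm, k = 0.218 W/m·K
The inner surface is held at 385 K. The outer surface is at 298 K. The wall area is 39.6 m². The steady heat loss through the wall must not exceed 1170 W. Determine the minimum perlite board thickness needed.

Using the resistance-network approach (series):
R_carbon steel = L/(kA) = 0.0046/(46.9×39.6) = 2.477×10^-6 K/W
R_gypsum plaster = L/(kA) = 0.11/(0.218×39.6) = 0.01274 K/W
Sum of the known resistances R_other = 0.01274 K/W
Required total resistance R_tot = ΔT/Q_allow = 87/1170 = 0.07436 K/W
R_perlite board = R_tot − R_other = 0.06161 K/W
L = R·k·A = 0.06161×0.0581×39.6

L ≈ 142 mm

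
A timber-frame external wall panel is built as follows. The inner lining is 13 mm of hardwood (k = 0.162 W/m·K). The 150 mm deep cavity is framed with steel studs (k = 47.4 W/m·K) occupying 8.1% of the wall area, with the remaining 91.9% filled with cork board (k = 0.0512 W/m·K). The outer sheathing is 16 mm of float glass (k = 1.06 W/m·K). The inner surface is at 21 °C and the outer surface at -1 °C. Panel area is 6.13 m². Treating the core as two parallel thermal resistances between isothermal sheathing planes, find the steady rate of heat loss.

Sheathing layers in series; stud and cavity paths in parallel between them.
R_inner = 0.013/(0.162×6.13) = 0.01309 K/W
R_stud  = 0.15/(47.4×0.081×6.13) = 0.006373 K/W
R_cav   = 0.15/(0.0512×0.919×6.13) = 0.5201 K/W
1/R_core = 1/R_stud + 1/R_cav → R_core = 0.006296 K/W
R_outer = 0.016/(1.06×6.13) = 0.002462 K/W
R_total = 0.02185 K/W
Q = ΔT/R_total = 22/0.02185

Q ≈ 1010 W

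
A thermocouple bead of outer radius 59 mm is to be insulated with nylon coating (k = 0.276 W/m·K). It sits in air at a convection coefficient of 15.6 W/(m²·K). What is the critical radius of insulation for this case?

For a sphere r_cr = 2k/h = 2×0.276/15.6
r_cr = 35.4 mm; since the bare radius (59 mm) is above r_cr, any added insulation will reduce heat loss.

r_cr ≈ 35.4 mm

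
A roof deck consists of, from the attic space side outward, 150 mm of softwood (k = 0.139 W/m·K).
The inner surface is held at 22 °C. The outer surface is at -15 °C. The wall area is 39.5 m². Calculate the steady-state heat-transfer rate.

Model the wall as resistances in series:
R_softwood = L/(kA) = 0.15/(0.139×39.5) = 0.02732 K/W
R_total = 0.02732 K/W
Q = ΔT / R_total = 37 / 0.02732

Q ≈ 1350 W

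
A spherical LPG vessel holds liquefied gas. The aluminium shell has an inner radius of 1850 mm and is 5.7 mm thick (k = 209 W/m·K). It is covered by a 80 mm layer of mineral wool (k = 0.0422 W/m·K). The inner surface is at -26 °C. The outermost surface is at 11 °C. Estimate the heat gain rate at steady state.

Q ≈ 881 W

Spherical conduction: R = (1/r_in − 1/r_out)/(4πk) per layer; series-sum.
R_aluminium shell = (1/1.85 − 1/1.8557)/(4π×209) = 6.322×10^-7 K/W
R_mineral wool = (1/1.8557 − 1/1.9357)/(4π×0.0422) = 0.042 K/W
R_total = 0.042 K/W
Q = ΔT/R_total = 37/0.042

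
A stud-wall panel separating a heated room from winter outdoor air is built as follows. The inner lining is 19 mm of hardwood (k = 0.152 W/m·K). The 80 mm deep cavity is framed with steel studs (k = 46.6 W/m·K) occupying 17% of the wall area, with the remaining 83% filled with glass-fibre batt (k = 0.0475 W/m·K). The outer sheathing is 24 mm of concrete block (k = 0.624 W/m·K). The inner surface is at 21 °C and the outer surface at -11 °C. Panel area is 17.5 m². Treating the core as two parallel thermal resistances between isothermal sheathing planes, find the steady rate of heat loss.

Q ≈ 3230 W

Sheathing layers in series; stud and cavity paths in parallel between them.
R_inner = 0.019/(0.152×17.5) = 0.007143 K/W
R_stud  = 0.08/(46.6×0.17×17.5) = 5.771×10^-4 K/W
R_cav   = 0.08/(0.0475×0.83×17.5) = 0.116 K/W
1/R_core = 1/R_stud + 1/R_cav → R_core = 5.742×10^-4 K/W
R_outer = 0.024/(0.624×17.5) = 0.002198 K/W
R_total = 0.009915 K/W
Q = ΔT/R_total = 32/0.009915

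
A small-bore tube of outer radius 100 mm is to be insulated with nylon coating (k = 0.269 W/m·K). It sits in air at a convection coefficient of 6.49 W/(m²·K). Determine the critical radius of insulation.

For a cylinder r_cr = k/h = 0.269/6.49
r_cr = 41.4 mm; since the bare radius (100 mm) is above r_cr, any added insulation will reduce heat loss.

r_cr ≈ 41.4 mm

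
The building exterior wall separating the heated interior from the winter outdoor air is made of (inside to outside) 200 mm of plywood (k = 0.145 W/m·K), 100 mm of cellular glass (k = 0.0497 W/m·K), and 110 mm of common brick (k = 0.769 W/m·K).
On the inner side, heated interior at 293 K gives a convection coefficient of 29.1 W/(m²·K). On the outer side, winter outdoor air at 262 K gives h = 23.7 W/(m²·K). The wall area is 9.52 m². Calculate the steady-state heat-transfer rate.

Model the wall as resistances in series:
R_inner film = 1/(h_i·A) = 1/(29.1×9.52) = 0.00361 K/W
R_plywood = L/(kA) = 0.2/(0.145×9.52) = 0.1449 K/W
R_cellular glass = L/(kA) = 0.1/(0.0497×9.52) = 0.2114 K/W
R_common brick = L/(kA) = 0.11/(0.769×9.52) = 0.01503 K/W
R_outer film = 1/(h_o·A) = 1/(23.7×9.52) = 0.004432 K/W
R_total = 0.3793 K/W
Q = ΔT / R_total = 31 / 0.3793

Q ≈ 81.7 W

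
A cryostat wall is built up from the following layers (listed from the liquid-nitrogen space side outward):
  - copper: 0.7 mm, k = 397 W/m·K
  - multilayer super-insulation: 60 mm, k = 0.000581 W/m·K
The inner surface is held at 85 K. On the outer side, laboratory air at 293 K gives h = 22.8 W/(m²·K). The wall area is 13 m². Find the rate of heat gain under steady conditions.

Series thermal resistances:
R_copper = L/(kA) = 0.0007/(397×13) = 1.356×10^-7 K/W
R_multilayer super-insulation = L/(kA) = 0.06/(0.000581×13) = 7.944 K/W
R_outer film = 1/(h_o·A) = 1/(22.8×13) = 0.003374 K/W
R_total = 7.947 K/W
Q = ΔT / R_total = 208 / 7.947

Q ≈ 26.2 W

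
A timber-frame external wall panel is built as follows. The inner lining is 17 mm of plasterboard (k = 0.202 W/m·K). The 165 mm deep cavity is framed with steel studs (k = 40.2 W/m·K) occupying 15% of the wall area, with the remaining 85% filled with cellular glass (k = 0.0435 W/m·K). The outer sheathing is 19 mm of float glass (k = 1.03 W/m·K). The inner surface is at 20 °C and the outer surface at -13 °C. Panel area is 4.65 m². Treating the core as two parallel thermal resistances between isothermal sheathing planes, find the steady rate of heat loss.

Q ≈ 1180 W

Sheathing layers in series; stud and cavity paths in parallel between them.
R_inner = 0.017/(0.202×4.65) = 0.0181 K/W
R_stud  = 0.165/(40.2×0.15×4.65) = 0.005885 K/W
R_cav   = 0.165/(0.0435×0.85×4.65) = 0.9597 K/W
1/R_core = 1/R_stud + 1/R_cav → R_core = 0.005849 K/W
R_outer = 0.019/(1.03×4.65) = 0.003967 K/W
R_total = 0.02791 K/W
Q = ΔT/R_total = 33/0.02791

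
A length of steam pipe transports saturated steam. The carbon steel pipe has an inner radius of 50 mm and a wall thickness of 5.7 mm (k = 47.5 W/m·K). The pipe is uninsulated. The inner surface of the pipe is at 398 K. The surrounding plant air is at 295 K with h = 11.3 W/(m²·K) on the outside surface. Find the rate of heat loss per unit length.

q′ ≈ 407 W/m

Per-layer cylindrical resistances, series-summed:
R_carbon steel pipe wall = ln(55.7/50)/(2π×47.5×1) = 3.617×10^-4 K/W
R_outer film = 1/(h_o·2πr_oL) = 1/(11.3×2π×0.0557×1) = 0.2529 K/W
R_total = 0.2532 K/W
Q = ΔT/R_total = 103/0.2532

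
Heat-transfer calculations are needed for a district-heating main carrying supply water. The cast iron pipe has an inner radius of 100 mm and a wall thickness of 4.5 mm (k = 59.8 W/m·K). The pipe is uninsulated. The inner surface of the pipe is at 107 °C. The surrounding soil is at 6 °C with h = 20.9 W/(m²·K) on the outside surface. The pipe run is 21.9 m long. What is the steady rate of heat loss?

Treating each annulus and film as a series resistance:
R_cast iron pipe wall = ln(104.5/100)/(2π×59.8×21.9) = 5.349×10^-6 K/W
R_outer film = 1/(h_o·2πr_oL) = 1/(20.9×2π×0.1045×21.9) = 0.003327 K/W
R_total = 0.003333 K/W
Q = ΔT/R_total = 101/0.003333

Q ≈ 30300 W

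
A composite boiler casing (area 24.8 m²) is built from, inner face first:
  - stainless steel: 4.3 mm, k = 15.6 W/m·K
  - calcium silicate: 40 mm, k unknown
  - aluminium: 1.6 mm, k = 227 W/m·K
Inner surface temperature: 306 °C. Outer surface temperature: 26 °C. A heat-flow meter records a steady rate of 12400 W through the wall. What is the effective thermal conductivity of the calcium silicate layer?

k ≈ 0.0715 W/(m·K)

Model the wall as resistances in series:
R_stainless steel = L/(kA) = 0.0043/(15.6×24.8) = 1.111×10^-5 K/W
R_aluminium = L/(kA) = 0.0016/(227×24.8) = 2.842×10^-7 K/W
Sum of known resistances R_other = 1.14×10^-5 K/W
Total R = ΔT/Q = 280/12400 = 0.02258 K/W
R_calcium silicate = R_total − R_other = 0.02257 K/W
k = L/(R·A) = 0.04/(0.02257×24.8)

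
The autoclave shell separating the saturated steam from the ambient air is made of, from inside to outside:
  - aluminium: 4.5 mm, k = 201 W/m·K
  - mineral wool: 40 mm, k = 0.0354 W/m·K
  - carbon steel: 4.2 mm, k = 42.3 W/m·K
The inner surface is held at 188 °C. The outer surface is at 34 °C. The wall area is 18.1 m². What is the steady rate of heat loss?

Model the wall as resistances in series:
R_aluminium = L/(kA) = 0.0045/(201×18.1) = 1.237×10^-6 K/W
R_mineral wool = L/(kA) = 0.04/(0.0354×18.1) = 0.06243 K/W
R_carbon steel = L/(kA) = 0.0042/(42.3×18.1) = 5.486×10^-6 K/W
R_total = 0.06243 K/W
Q = ΔT / R_total = 154 / 0.06243

Q ≈ 2470 W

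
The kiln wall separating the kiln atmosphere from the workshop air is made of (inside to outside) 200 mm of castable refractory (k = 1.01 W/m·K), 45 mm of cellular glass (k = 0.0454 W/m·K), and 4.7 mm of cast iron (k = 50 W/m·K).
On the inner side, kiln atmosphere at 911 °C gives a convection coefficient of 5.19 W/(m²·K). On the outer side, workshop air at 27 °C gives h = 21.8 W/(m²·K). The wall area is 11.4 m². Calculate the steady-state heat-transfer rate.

Q ≈ 7060 W

Series thermal resistances:
R_inner film = 1/(h_i·A) = 1/(5.19×11.4) = 0.0169 K/W
R_castable refractory = L/(kA) = 0.2/(1.01×11.4) = 0.01737 K/W
R_cellular glass = L/(kA) = 0.045/(0.0454×11.4) = 0.08695 K/W
R_cast iron = L/(kA) = 0.0047/(50×11.4) = 8.246×10^-6 K/W
R_outer film = 1/(h_o·A) = 1/(21.8×11.4) = 0.004024 K/W
R_total = 0.1253 K/W
Q = ΔT / R_total = 884 / 0.1253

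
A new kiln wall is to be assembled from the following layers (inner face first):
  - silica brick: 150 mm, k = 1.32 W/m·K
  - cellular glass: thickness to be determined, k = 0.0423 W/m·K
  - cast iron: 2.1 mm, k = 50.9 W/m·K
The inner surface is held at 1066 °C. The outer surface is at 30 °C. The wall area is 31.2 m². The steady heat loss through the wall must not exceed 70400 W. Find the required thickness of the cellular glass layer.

Series thermal resistances:
R_silica brick = L/(kA) = 0.15/(1.32×31.2) = 0.003642 K/W
R_cast iron = L/(kA) = 0.0021/(50.9×31.2) = 1.322×10^-6 K/W
Sum of the known resistances R_other = 0.003644 K/W
Required total resistance R_tot = ΔT/Q_allow = 1036/70400 = 0.01472 K/W
R_cellular glass = R_tot − R_other = 0.01107 K/W
L = R·k·A = 0.01107×0.0423×31.2

L ≈ 14.6 mm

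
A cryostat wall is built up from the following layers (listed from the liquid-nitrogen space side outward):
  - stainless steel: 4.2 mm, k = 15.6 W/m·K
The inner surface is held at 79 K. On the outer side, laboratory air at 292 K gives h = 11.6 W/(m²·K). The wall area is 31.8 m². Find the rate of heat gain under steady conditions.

Thermal resistances in series:
R_stainless steel = L/(kA) = 0.0042/(15.6×31.8) = 8.466×10^-6 K/W
R_outer film = 1/(h_o·A) = 1/(11.6×31.8) = 0.002711 K/W
R_total = 0.002719 K/W
Q = ΔT / R_total = 213 / 0.002719

Q ≈ 78300 W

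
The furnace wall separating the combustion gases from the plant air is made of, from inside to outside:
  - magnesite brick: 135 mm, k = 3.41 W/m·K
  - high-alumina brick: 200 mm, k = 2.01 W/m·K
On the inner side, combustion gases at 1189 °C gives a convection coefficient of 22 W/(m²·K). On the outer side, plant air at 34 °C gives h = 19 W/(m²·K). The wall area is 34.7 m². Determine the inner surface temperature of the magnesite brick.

Using the resistance-network approach (series):
R_inner film = 1/(h_i·A) = 1/(22×34.7) = 0.00131 K/W
R_magnesite brick = L/(kA) = 0.135/(3.41×34.7) = 0.001141 K/W
R_high-alumina brick = L/(kA) = 0.2/(2.01×34.7) = 0.002868 K/W
R_outer film = 1/(h_o·A) = 1/(19×34.7) = 0.001517 K/W
R_total = 0.006835 K/W;  Q = ΔT/R_total = 1155/0.006835 = 169000 W
T_interface = T_inner − Q·ΣR(inner→interface) = 1189 − 169000×0.00131

T ≈ 968 °C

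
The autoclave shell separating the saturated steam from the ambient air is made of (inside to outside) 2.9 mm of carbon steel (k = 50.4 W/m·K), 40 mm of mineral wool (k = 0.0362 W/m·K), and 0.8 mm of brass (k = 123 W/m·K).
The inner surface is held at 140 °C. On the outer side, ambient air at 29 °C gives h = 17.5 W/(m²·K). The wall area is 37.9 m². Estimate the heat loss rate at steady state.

Q ≈ 3620 W

Using the resistance-network approach (series):
R_carbon steel = L/(kA) = 0.0029/(50.4×37.9) = 1.518×10^-6 K/W
R_mineral wool = L/(kA) = 0.04/(0.0362×37.9) = 0.02915 K/W
R_brass = L/(kA) = 0.0008/(123×37.9) = 1.716×10^-7 K/W
R_outer film = 1/(h_o·A) = 1/(17.5×37.9) = 0.001508 K/W
R_total = 0.03066 K/W
Q = ΔT / R_total = 111 / 0.03066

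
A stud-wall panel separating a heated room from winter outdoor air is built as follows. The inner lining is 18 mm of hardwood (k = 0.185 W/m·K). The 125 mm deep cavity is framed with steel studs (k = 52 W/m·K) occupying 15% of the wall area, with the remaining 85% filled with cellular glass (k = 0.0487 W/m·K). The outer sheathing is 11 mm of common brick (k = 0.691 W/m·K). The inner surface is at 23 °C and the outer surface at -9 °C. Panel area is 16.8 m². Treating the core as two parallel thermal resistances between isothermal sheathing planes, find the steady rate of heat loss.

Q ≈ 4160 W

Sheathing layers in series; stud and cavity paths in parallel between them.
R_inner = 0.018/(0.185×16.8) = 0.005792 K/W
R_stud  = 0.125/(52×0.15×16.8) = 9.539×10^-4 K/W
R_cav   = 0.125/(0.0487×0.85×16.8) = 0.1797 K/W
1/R_core = 1/R_stud + 1/R_cav → R_core = 9.489×10^-4 K/W
R_outer = 0.011/(0.691×16.8) = 9.476×10^-4 K/W
R_total = 0.007688 K/W
Q = ΔT/R_total = 32/0.007688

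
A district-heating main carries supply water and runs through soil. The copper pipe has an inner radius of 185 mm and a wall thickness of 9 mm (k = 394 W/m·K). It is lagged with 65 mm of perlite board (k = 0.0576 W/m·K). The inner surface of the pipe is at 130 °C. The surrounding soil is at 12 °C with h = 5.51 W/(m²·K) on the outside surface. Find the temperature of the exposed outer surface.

Cylindrical conduction, so R = ln(r₂/r₁)/(2πkL) per layer, in series:
R_copper pipe wall = ln(194/185)/(2π×394×1) = 1.919×10^-5 K/W
R_perlite board = ln(259/194)/(2π×0.0576×1) = 0.7985 K/W
R_outer film = 1/(h_o·2πr_oL) = 1/(5.51×2π×0.259×1) = 0.1115 K/W
R_total = 0.91 K/W
Q = ΔT/R_total = 118/0.91
Q = 130 W/m
T_interface = T_inner − Q·ΣR(inner→interface) = 130 − 130×0.7985

T ≈ 26.5 °C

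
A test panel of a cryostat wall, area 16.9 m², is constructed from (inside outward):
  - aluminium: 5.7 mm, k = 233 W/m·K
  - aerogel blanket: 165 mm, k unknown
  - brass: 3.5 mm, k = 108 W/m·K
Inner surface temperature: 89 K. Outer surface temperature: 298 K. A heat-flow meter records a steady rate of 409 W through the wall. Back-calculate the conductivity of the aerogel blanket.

k ≈ 0.0191 W/(m·K)

Series thermal resistances:
R_aluminium = L/(kA) = 0.0057/(233×16.9) = 1.448×10^-6 K/W
R_brass = L/(kA) = 0.0035/(108×16.9) = 1.918×10^-6 K/W
Sum of known resistances R_other = 3.365×10^-6 K/W
Total R = ΔT/Q = 209/409 = 0.511 K/W
R_aerogel blanket = R_total − R_other = 0.511 K/W
k = L/(R·A) = 0.165/(0.511×16.9)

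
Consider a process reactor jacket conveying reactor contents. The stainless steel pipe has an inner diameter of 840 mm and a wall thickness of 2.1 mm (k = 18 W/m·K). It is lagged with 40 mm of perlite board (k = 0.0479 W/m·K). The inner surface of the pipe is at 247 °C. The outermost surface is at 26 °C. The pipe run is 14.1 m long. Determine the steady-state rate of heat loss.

Q ≈ 10400 W

Per-layer cylindrical resistances, series-summed:
R_stainless steel pipe wall = ln(422.1/420)/(2π×18×14.1) = 3.128×10^-6 K/W
R_perlite board = ln(462.1/422.1)/(2π×0.0479×14.1) = 0.02134 K/W
R_total = 0.02134 K/W
Q = ΔT/R_total = 221/0.02134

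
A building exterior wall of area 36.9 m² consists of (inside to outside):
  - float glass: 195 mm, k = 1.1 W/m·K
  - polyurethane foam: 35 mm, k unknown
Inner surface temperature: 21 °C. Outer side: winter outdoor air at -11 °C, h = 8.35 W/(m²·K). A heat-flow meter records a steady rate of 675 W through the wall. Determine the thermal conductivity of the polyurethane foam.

k ≈ 0.0241 W/(m·K)

Model the wall as resistances in series:
R_float glass = L/(kA) = 0.195/(1.1×36.9) = 0.004804 K/W
R_outer film = 1/(h_o·A) = 1/(8.35×36.9) = 0.003246 K/W
Sum of known resistances R_other = 0.00805 K/W
Total R = ΔT/Q = 32/675 = 0.04741 K/W
R_polyurethane foam = R_total − R_other = 0.03936 K/W
k = L/(R·A) = 0.035/(0.03936×36.9)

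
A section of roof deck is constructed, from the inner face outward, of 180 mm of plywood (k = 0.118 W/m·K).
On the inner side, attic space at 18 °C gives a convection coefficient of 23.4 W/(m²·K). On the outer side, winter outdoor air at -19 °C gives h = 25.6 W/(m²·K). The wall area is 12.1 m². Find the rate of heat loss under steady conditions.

Q ≈ 279 W

Series thermal resistances:
R_inner film = 1/(h_i·A) = 1/(23.4×12.1) = 0.003532 K/W
R_plywood = L/(kA) = 0.18/(0.118×12.1) = 0.1261 K/W
R_outer film = 1/(h_o·A) = 1/(25.6×12.1) = 0.003228 K/W
R_total = 0.1328 K/W
Q = ΔT / R_total = 37 / 0.1328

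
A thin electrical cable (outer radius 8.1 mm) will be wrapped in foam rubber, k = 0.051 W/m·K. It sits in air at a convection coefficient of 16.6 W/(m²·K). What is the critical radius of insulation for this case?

r_cr ≈ 3.07 mm

For a cylinder r_cr = k/h = 0.051/16.6
r_cr = 3.07 mm; since the bare radius (8.1 mm) is above r_cr, any added insulation will reduce heat loss.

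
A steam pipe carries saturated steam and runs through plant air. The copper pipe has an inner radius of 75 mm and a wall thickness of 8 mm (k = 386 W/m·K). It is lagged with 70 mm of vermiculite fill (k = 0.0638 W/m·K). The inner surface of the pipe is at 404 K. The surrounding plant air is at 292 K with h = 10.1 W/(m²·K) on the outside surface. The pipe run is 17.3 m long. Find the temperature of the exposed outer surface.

Treating each annulus and film as a series resistance:
R_copper pipe wall = ln(83/75)/(2π×386×17.3) = 2.416×10^-6 K/W
R_vermiculite fill = ln(153/83)/(2π×0.0638×17.3) = 0.08819 K/W
R_outer film = 1/(h_o·2πr_oL) = 1/(10.1×2π×0.153×17.3) = 0.005953 K/W
R_total = 0.09415 K/W
Q = ΔT/R_total = 112/0.09415
Q = 1190 W
T_interface = T_inner − Q·ΣR(inner→interface) = 404 − 1190×0.08819

T ≈ 299 K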